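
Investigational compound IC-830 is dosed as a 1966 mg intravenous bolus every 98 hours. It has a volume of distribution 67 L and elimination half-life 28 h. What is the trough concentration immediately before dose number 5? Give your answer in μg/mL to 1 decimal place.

2.8 μg/mL

f = (1/2)^(τ/t½) = (1/2)^(98/28) ≈ 0.0884.
C₀ = D/Vd = 1966/67 ≈ 29.343 μg/mL.
Before the 5th dose, 4 doses have been given. Superposition: Cmin = C₀·(f + f² + … + f^4).
≈ 29.343 × (0.0884 + 0.0078 + 0.0007 + 0.0001) ≈ 29.343 × 0.0970 ≈ 2.846 μg/mL.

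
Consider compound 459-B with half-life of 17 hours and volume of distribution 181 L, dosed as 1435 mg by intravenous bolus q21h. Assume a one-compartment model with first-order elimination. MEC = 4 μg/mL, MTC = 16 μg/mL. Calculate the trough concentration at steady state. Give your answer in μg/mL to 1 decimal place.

k = ln2/t½ = ln2/17 ≈ 0.040773 h⁻¹; fraction remaining f = e^(−kτ) = e^(−0.040773×21) ≈ 0.4248.
Accumulation ratio R = 1/(1 − f) ≈ 1/0.5752 ≈ 1.7385.
Each bolus raises the concentration by D/Vd = 1435/181 ≈ 7.928 μg/mL.
Steady-state peak Cmax,ss = C₀·R ≈ 7.928 × 1.7385 ≈ 13.783 μg/mL.
Steady-state trough Cmin,ss = Cmax,ss·f ≈ 13.783 × 0.4248 ≈ 5.855 μg/mL.
Trough 5.9 μg/mL vs MEC 4 μg/mL: adequate.

5.9 μg/mL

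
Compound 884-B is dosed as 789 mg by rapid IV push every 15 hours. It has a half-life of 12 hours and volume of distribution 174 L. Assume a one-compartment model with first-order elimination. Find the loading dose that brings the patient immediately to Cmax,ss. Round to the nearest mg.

1361 mg

f = (1/2)^(15/12) ≈ 0.420448; accumulation ratio R = 1/(1−f) ≈ 1.72547.
Loading dose to hit Cmax,ss on first dose: D_load = D_maint·R ≈ 789 × 1.72547 ≈ 1361.40 mg.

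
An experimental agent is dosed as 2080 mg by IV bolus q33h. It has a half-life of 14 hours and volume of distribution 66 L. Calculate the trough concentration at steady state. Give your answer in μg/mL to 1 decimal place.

k = ln2/t½ = ln2/14 ≈ 0.049511 h⁻¹; fraction remaining f = e^(−kτ) = e^(−0.049511×33) ≈ 0.1952.
At steady state, accumulation factor R = 1/(1 − e^(−kτ)) ≈ 1.2425.
Single-dose peak C₀ = D/Vd = 2080/66 ≈ 31.515 μg/mL.
Cmax,ss = C₀/(1 − f) ≈ 31.515/0.8048 ≈ 39.159 μg/mL.
Steady-state trough Cmin,ss = Cmax,ss·f ≈ 39.159 × 0.1952 ≈ 7.644 μg/mL.

7.6 μg/mL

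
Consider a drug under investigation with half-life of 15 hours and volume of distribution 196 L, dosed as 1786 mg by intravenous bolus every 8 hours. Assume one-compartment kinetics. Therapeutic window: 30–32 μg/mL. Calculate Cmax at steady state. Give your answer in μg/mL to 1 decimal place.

29.5 μg/mL

τ/t½ = 8/15 ≈ 0.53333, so fraction remaining f = (1/2)^(8/15) ≈ 0.6910.
Accumulation ratio R = 1/(1 − f) ≈ 1/0.3090 ≈ 3.2362.
Each bolus raises the concentration by D/Vd = 1786/196 ≈ 9.112 μg/mL.
Steady-state peak Cmax,ss = C₀·R ≈ 9.112 × 3.2362 ≈ 29.488 μg/mL.
Peak 29.5 μg/mL vs MTC 32 μg/mL: below toxic threshold.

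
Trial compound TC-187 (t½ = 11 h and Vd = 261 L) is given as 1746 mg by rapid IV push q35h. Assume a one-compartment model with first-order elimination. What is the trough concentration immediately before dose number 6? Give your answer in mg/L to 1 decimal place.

f = (1/2)^(τ/t½) = (1/2)^(35/11) ≈ 0.1102.
C₀ = D/Vd = 1746/261 ≈ 6.690 mg/L.
Before the 6th dose, 5 doses have been given. Superposition: Cmin = C₀·(f + f² + … + f^5).
≈ 6.690 × (0.1102 + 0.0121 + 0.0013 + 0.0001 + 0.0000) ≈ 6.690 × 0.1237 ≈ 0.828 mg/L.

0.8 mg/L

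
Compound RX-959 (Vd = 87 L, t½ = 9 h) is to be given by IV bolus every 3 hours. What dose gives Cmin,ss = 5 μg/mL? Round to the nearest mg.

113 mg

τ/t½ = 3/9 ≈ 0.33333, so f = (1/2)^(3/9) ≈ 0.793701.
Cmin,ss = (D/Vd)·f/(1−f), so D = Cmin,ss·Vd·(1−f)/f.
D = 5 × 87 × (1−f)/f ≈ 5 × 87 × 0.25992 ≈ 113.07 mg.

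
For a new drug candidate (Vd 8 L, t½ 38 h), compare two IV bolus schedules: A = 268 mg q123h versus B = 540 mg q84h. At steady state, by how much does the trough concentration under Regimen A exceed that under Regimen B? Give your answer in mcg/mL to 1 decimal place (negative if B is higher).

-14.6 mcg/mL

Regimen A: f = (1/2)^(123/38) ≈ 0.1061; Cmin,ss = (268/8)·f/(1−f) ≈ 3.976 mcg/mL.
Regimen B: f = (1/2)^(84/38) ≈ 0.2161; Cmin,ss = (540/8)·f/(1−f) ≈ 18.608 mcg/mL.
Difference ≈ 3.976 − 18.608 ≈ -14.632 mcg/mL.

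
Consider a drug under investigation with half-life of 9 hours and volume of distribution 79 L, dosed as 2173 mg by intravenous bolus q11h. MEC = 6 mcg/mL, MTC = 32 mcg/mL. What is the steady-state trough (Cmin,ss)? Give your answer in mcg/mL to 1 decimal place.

20.6 mcg/mL

k = ln2/t½ = ln2/9 ≈ 0.077016 h⁻¹; fraction remaining f = e^(−kτ) = e^(−0.077016×11) ≈ 0.4286.
Single-dose peak C₀ = D/Vd = 2173/79 ≈ 27.506 mcg/mL.
Steady-state trough Cmin,ss = C₀·f/(1−f) ≈ 27.506 × 0.4286/0.5714 ≈ 20.632 mcg/mL.
Trough 20.6 mcg/mL vs MEC 6 mcg/mL: adequate.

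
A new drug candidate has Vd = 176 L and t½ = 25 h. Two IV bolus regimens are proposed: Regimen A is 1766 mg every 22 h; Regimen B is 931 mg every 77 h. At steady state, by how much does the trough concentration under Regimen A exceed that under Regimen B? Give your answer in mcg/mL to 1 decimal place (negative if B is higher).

11.2 mcg/mL

Regimen A: f = (1/2)^(22/25) ≈ 0.5434; Cmin,ss = (1766/176)·f/(1−f) ≈ 11.942 mcg/mL.
Regimen B: f = (1/2)^(77/25) ≈ 0.1183; Cmin,ss = (931/176)·f/(1−f) ≈ 0.710 mcg/mL.
Difference ≈ 11.942 − 0.710 ≈ 11.232 mcg/mL.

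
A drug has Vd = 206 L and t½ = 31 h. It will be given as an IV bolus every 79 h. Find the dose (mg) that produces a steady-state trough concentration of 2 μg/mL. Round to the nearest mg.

τ/t½ = 79/31 ≈ 2.5484, so f = (1/2)^(79/31) ≈ 0.170946.
Cmin,ss = (D/Vd)·f/(1−f), so D = Cmin,ss·Vd·(1−f)/f.
D = 2 × 206 × (1−f)/f ≈ 2 × 206 × 4.84980 ≈ 1998.12 mg.

1998 mg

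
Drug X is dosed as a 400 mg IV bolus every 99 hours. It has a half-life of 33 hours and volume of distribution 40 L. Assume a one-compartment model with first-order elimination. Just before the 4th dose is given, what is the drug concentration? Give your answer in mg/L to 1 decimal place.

f = (1/2)^(τ/t½) = (1/2)^(99/33) ≈ 0.1250.
C₀ = D/Vd = 400/40 ≈ 10.000 mg/L.
Before the 4th dose, 3 doses have been given. Superposition: Cmin = C₀·(f + f² + … + f^3).
≈ 10.000 × (0.1250 + 0.0156 + 0.0020) ≈ 10.000 × 0.1426 ≈ 1.426 mg/L.

1.4 mg/L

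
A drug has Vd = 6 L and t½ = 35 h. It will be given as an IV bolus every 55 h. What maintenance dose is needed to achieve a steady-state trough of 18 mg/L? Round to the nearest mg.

213 mg

τ/t½ = 55/35 ≈ 1.5714, so f = (1/2)^(55/35) ≈ 0.336475.
Cmin,ss = (D/Vd)·f/(1−f), so D = Cmin,ss·Vd·(1−f)/f.
D = 18 × 6 × (1−f)/f ≈ 18 × 6 × 1.97199 ≈ 212.97 mg.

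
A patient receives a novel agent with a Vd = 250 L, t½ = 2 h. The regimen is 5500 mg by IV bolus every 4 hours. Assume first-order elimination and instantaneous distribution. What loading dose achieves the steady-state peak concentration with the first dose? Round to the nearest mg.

f = (1/2)^(4/2) ≈ 0.250000; accumulation ratio R = 1/(1−f) ≈ 1.33333.
Loading dose to hit Cmax,ss on first dose: D_load = D_maint·R ≈ 5500 × 1.33333 ≈ 7333.31 mg.

7333 mg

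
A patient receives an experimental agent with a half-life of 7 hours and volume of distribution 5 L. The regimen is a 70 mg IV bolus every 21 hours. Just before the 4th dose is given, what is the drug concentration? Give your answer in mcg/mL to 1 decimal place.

f = (1/2)^(τ/t½) = (1/2)^(21/7) ≈ 0.1250.
C₀ = D/Vd = 70/5 ≈ 14.000 mcg/mL.
Before the 4th dose, 3 doses have been given. Superposition: Cmin = C₀·(f + f² + … + f^3).
≈ 14.000 × (0.1250 + 0.0156 + 0.0020) ≈ 14.000 × 0.1426 ≈ 1.996 mcg/mL.

2.0 mcg/mL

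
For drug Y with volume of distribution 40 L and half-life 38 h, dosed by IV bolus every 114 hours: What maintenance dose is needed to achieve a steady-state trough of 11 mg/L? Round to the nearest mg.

τ/t½ = 114/38 ≈ 3, so f = (1/2)^(114/38) ≈ 0.125000.
Cmin,ss = (D/Vd)·f/(1−f), so D = Cmin,ss·Vd·(1−f)/f.
D = 11 × 40 × (1−f)/f ≈ 11 × 40 × 7.00000 ≈ 3080.00 mg.

3080 mg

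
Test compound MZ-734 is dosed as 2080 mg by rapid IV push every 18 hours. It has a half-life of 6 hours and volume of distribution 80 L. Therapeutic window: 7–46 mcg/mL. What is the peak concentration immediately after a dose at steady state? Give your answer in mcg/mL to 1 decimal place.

29.7 mcg/mL

The dosing interval is 3 half-lives, so f = 2^(−3) = 0.125.
At steady state, R = 1/(1 − 0.125) = 8/7.
Single-dose peak C₀ = D/Vd = 2080/80 = 26 mcg/mL.
Steady-state peak Cmax,ss = C₀·R = 26 × 8/7 ≈ 29.714 mcg/mL.
Peak 29.7 mcg/mL vs MTC 46 mcg/mL: below toxic threshold.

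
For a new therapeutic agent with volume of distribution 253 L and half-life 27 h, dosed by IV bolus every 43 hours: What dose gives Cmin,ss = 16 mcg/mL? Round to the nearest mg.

8160 mg

τ/t½ = 43/27 ≈ 1.5926, so f = (1/2)^(43/27) ≈ 0.331575.
Cmin,ss = (D/Vd)·f/(1−f), so D = Cmin,ss·Vd·(1−f)/f.
D = 16 × 253 × (1−f)/f ≈ 16 × 253 × 2.01591 ≈ 8160.40 mg.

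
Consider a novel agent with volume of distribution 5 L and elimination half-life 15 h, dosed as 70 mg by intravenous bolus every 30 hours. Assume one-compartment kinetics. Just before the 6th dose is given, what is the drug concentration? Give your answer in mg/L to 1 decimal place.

4.7 mg/L

f = (1/2)^(τ/t½) = (1/2)^(30/15) ≈ 0.2500.
C₀ = D/Vd = 70/5 ≈ 14.000 mg/L.
Before the 6th dose, 5 doses have been given. Superposition: Cmin = C₀·(f + f² + … + f^5).
≈ 14.000 × (0.2500 + 0.0625 + 0.0156 + 0.0039 + 0.0010) ≈ 14.000 × 0.3330 ≈ 4.662 mg/L.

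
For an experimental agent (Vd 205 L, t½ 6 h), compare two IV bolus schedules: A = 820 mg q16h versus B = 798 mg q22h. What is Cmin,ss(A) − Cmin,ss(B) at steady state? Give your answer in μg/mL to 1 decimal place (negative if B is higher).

Regimen A: f = (1/2)^(16/6) ≈ 0.1575; Cmin,ss = (820/205)·f/(1−f) ≈ 0.748 μg/mL.
Regimen B: f = (1/2)^(22/6) ≈ 0.0787; Cmin,ss = (798/205)·f/(1−f) ≈ 0.333 μg/mL.
Difference ≈ 0.748 − 0.333 ≈ 0.415 μg/mL.

0.4 μg/mL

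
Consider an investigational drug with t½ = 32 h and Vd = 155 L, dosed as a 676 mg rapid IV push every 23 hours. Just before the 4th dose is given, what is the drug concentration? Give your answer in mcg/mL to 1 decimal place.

5.2 mcg/mL

f = (1/2)^(τ/t½) = (1/2)^(23/32) ≈ 0.6076.
C₀ = D/Vd = 676/155 ≈ 4.361 mcg/mL.
Before the 4th dose, 3 doses have been given. Superposition: Cmin = C₀·(f + f² + … + f^3).
≈ 4.361 × (0.6076 + 0.3692 + 0.2243) ≈ 4.361 × 1.2011 ≈ 5.238 mcg/mL.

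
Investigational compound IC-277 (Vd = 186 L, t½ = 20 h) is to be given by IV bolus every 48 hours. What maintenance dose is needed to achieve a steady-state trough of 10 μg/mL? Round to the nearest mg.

7957 mg

τ/t½ = 48/20 ≈ 2.4, so f = (1/2)^(48/20) ≈ 0.189465.
Cmin,ss = (D/Vd)·f/(1−f), so D = Cmin,ss·Vd·(1−f)/f.
D = 10 × 186 × (1−f)/f ≈ 10 × 186 × 4.27802 ≈ 7957.12 mg.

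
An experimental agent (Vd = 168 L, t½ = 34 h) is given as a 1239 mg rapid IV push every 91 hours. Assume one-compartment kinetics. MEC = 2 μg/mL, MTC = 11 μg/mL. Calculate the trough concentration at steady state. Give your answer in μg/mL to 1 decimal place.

k = ln2/t½ = ln2/34 ≈ 0.020387 h⁻¹; fraction remaining f = e^(−kτ) = e^(−0.020387×91) ≈ 0.1564.
Single-dose peak C₀ = D/Vd = 1239/168 ≈ 7.375 μg/mL.
Steady-state trough Cmin,ss = C₀·f/(1−f) ≈ 7.375 × 0.1564/0.8436 ≈ 1.367 μg/mL.
Trough 1.4 μg/mL vs MEC 2 μg/mL: subtherapeutic.

1.4 μg/mL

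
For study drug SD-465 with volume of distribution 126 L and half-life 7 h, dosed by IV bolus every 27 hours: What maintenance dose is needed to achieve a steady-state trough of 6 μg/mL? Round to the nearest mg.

τ/t½ = 27/7 ≈ 3.8571, so f = (1/2)^(27/7) ≈ 0.069006.
Cmin,ss = (D/Vd)·f/(1−f), so D = Cmin,ss·Vd·(1−f)/f.
D = 6 × 126 × (1−f)/f ≈ 6 × 126 × 13.49149 ≈ 10199.57 mg.

10200 mg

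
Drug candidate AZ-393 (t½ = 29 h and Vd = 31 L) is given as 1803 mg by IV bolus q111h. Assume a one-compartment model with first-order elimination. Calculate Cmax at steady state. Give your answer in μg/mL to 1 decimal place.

62.6 μg/mL

Over one 111-h interval, 111/29 ≈ 3.8276 half-lives elapse, leaving f ≈ 0.0704 of each dose.
Accumulation ratio R = 1/(1 − f) ≈ 1/0.9296 ≈ 1.0757.
Each bolus raises the concentration by D/Vd = 1803/31 ≈ 58.161 μg/mL.
Cmax,ss = C₀/(1 − f) ≈ 58.161/0.9296 ≈ 62.566 μg/mL.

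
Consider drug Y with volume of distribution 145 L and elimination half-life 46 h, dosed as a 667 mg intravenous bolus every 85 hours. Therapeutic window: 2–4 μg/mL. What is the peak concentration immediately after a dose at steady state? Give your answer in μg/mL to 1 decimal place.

Over one 85-h interval, 85/46 ≈ 1.8478 half-lives elapse, leaving f ≈ 0.2778 of each dose.
At steady state, accumulation factor R = 1/(1 − e^(−kτ)) ≈ 1.3847.
Each bolus raises the concentration by D/Vd = 667/145 ≈ 4.600 μg/mL.
Cmax,ss = C₀/(1 − f) ≈ 4.600/0.7222 ≈ 6.369 μg/mL.
Peak 6.4 μg/mL vs MTC 4 μg/mL: exceeds toxic threshold.

6.4 μg/mL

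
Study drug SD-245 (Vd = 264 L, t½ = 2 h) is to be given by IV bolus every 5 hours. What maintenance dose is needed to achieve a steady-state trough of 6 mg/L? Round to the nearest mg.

7376 mg

τ/t½ = 5/2 ≈ 2.5, so f = (1/2)^(5/2) ≈ 0.176777.
Cmin,ss = (D/Vd)·f/(1−f), so D = Cmin,ss·Vd·(1−f)/f.
D = 6 × 264 × (1−f)/f ≈ 6 × 264 × 4.65684 ≈ 7376.43 mg.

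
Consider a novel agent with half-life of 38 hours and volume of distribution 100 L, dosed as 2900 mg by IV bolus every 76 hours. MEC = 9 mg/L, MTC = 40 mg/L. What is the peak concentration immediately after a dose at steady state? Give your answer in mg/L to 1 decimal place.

τ = 76 h = 2 half-lives, so f = (1/2)^2 = 0.25.
At steady state, R = 1/(1 − 0.25) = 4/3.
Single-dose peak C₀ = D/Vd = 2900/100 = 29 mg/L.
Steady-state peak Cmax,ss = C₀·R = 29 × 4/3 ≈ 38.667 mg/L.
Peak 38.7 mg/L vs MTC 40 mg/L: below toxic threshold.

38.7 mg/L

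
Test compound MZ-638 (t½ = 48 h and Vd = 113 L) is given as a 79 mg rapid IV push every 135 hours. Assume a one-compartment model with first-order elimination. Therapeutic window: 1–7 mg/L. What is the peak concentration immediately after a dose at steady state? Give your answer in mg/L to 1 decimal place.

τ/t½ = 135/48 ≈ 2.8125, so fraction remaining f = (1/2)^(135/48) ≈ 0.1423.
Accumulation ratio R = 1/(1 − f) ≈ 1/0.8577 ≈ 1.1659.
Each bolus raises the concentration by D/Vd = 79/113 ≈ 0.699 mg/L.
Cmax,ss = C₀/(1 − f) ≈ 0.699/0.8577 ≈ 0.815 mg/L.
Peak 0.8 mg/L vs MTC 7 mg/L: below toxic threshold.

0.8 mg/L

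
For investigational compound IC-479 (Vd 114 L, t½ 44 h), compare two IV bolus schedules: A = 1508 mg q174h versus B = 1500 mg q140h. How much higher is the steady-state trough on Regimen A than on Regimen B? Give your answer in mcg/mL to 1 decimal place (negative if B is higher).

Regimen A: f = (1/2)^(174/44) ≈ 0.0645; Cmin,ss = (1508/114)·f/(1−f) ≈ 0.912 mcg/mL.
Regimen B: f = (1/2)^(140/44) ≈ 0.1102; Cmin,ss = (1500/114)·f/(1−f) ≈ 1.630 mcg/mL.
Difference ≈ 0.912 − 1.630 ≈ -0.718 mcg/mL.

-0.7 mcg/mL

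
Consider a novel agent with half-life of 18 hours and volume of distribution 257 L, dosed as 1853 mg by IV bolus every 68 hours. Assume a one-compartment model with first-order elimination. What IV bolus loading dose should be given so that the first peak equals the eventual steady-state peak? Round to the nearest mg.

1999 mg

f = (1/2)^(68/18) ≈ 0.072908; accumulation ratio R = 1/(1−f) ≈ 1.07864.
Loading dose to hit Cmax,ss on first dose: D_load = D_maint·R ≈ 1853 × 1.07864 ≈ 1998.72 mg.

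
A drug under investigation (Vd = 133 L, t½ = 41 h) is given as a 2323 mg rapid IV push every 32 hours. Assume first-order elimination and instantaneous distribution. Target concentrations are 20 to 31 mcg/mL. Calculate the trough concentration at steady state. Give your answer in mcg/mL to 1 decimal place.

Over one 32-h interval, 32/41 ≈ 0.78049 half-lives elapse, leaving f ≈ 0.5822 of each dose.
Accumulation ratio R = 1/(1 − f) ≈ 1/0.4178 ≈ 2.3935.
Each bolus raises the concentration by D/Vd = 2323/133 ≈ 17.466 mcg/mL.
Cmax,ss = C₀/(1 − f) ≈ 17.466/0.4178 ≈ 41.805 mcg/mL.
One interval later, Cmin,ss = Cmax,ss·e^(−kτ) ≈ 41.805 × 0.5822 ≈ 24.339 mcg/mL.
Trough 24.3 mcg/mL vs MEC 20 mcg/mL: adequate.

24.3 mcg/mL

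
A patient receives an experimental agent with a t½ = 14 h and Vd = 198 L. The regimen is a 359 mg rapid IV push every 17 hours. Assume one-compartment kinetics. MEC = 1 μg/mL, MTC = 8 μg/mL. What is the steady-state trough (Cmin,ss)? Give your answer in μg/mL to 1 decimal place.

Over one 17-h interval, 17/14 ≈ 1.2143 half-lives elapse, leaving f ≈ 0.4310 of each dose.
Single-dose peak C₀ = D/Vd = 359/198 ≈ 1.813 μg/mL.
Steady-state trough Cmin,ss = C₀·f/(1−f) ≈ 1.813 × 0.4310/0.5690 ≈ 1.373 μg/mL.
Trough 1.4 μg/mL vs MEC 1 μg/mL: adequate.

1.4 μg/mL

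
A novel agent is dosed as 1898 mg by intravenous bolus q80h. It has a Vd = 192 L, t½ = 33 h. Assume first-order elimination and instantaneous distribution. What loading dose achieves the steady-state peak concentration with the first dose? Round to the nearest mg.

f = (1/2)^(80/33) ≈ 0.186307; accumulation ratio R = 1/(1−f) ≈ 1.22896.
Loading dose to hit Cmax,ss on first dose: D_load = D_maint·R ≈ 1898 × 1.22896 ≈ 2332.57 mg.

2333 mg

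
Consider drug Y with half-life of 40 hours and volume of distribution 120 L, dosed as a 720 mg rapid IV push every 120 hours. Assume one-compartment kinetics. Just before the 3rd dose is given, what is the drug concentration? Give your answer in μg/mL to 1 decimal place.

0.8 μg/mL

f = (1/2)^(τ/t½) = (1/2)^(120/40) ≈ 0.1250.
C₀ = D/Vd = 720/120 ≈ 6.000 μg/mL.
Before the 3rd dose, 2 doses have been given. Superposition: Cmin = C₀·(f + f²).
≈ 6.000 × (0.1250 + 0.0156) ≈ 6.000 × 0.1406 ≈ 0.844 μg/mL.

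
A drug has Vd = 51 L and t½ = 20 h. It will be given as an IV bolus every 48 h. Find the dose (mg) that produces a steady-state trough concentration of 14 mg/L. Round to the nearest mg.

τ/t½ = 48/20 ≈ 2.4, so f = (1/2)^(48/20) ≈ 0.189465.
Cmin,ss = (D/Vd)·f/(1−f), so D = Cmin,ss·Vd·(1−f)/f.
D = 14 × 51 × (1−f)/f ≈ 14 × 51 × 4.27802 ≈ 3054.51 mg.

3055 mg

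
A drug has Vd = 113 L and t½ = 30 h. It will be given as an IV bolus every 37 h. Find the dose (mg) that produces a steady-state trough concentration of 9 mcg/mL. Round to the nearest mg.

τ/t½ = 37/30 ≈ 1.2333, so f = (1/2)^(37/30) ≈ 0.425334.
Cmin,ss = (D/Vd)·f/(1−f), so D = Cmin,ss·Vd·(1−f)/f.
D = 9 × 113 × (1−f)/f ≈ 9 × 113 × 1.35109 ≈ 1374.06 mg.

1374 mg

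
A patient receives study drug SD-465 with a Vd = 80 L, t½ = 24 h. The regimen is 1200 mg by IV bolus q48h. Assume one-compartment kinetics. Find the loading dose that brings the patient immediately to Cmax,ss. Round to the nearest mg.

f = (1/2)^(48/24) ≈ 0.250000; accumulation ratio R = 1/(1−f) ≈ 1.33333.
Loading dose to hit Cmax,ss on first dose: D_load = D_maint·R ≈ 1200 × 1.33333 ≈ 1600.00 mg.

1600 mg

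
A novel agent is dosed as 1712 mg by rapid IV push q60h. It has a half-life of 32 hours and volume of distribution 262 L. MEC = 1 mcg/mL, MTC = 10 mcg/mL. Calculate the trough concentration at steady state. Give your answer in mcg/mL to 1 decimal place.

k = ln2/t½ = ln2/32 ≈ 0.021661 h⁻¹; fraction remaining f = e^(−kτ) = e^(−0.021661×60) ≈ 0.2726.
Each bolus raises the concentration by D/Vd = 1712/262 ≈ 6.534 mcg/mL.
Steady-state trough Cmin,ss = C₀·f/(1−f) ≈ 6.534 × 0.2726/0.7274 ≈ 2.449 mcg/mL.
Trough 2.4 mcg/mL vs MEC 1 mcg/mL: adequate.

2.4 mcg/mL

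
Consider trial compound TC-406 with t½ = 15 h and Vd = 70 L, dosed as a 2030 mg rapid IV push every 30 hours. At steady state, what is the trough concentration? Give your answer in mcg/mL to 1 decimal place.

9.7 mcg/mL

τ = 30 h = 2 half-lives, so f = (1/2)^2 = 0.25.
Accumulation ratio R = 1/(1 − f) = 1/0.75 = 4/3.
Single-dose peak C₀ = D/Vd = 2030/70 = 29 mcg/mL.
Steady-state peak Cmax,ss = C₀·R = 29 × 4/3 ≈ 38.667 mcg/mL.
Steady-state trough Cmin,ss = Cmax,ss·f ≈ 38.667 × 0.25 ≈ 9.667 mcg/mL.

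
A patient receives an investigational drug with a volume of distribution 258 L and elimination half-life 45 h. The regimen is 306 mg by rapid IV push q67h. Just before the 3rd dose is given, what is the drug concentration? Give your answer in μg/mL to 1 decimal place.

0.6 μg/mL

f = (1/2)^(τ/t½) = (1/2)^(67/45) ≈ 0.3563.
C₀ = D/Vd = 306/258 ≈ 1.186 μg/mL.
Before the 3rd dose, 2 doses have been given. Superposition: Cmin = C₀·(f + f²).
≈ 1.186 × (0.3563 + 0.1269) ≈ 1.186 × 0.4832 ≈ 0.573 μg/mL.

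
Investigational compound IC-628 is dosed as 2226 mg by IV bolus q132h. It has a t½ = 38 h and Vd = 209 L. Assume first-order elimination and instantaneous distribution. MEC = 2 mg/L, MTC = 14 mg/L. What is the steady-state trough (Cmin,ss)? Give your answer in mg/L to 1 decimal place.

Over one 132-h interval, 132/38 ≈ 3.4737 half-lives elapse, leaving f ≈ 0.0900 of each dose.
Accumulation ratio R = 1/(1 − f) ≈ 1/0.9100 ≈ 1.0989.
Each bolus raises the concentration by D/Vd = 2226/209 ≈ 10.651 mg/L.
Cmax,ss = C₀/(1 − f) ≈ 10.651/0.9100 ≈ 11.704 mg/L.
One interval later, Cmin,ss = Cmax,ss·e^(−kτ) ≈ 11.704 × 0.0900 ≈ 1.053 mg/L.
Trough 1.1 mg/L vs MEC 2 mg/L: subtherapeutic.

1.1 mg/L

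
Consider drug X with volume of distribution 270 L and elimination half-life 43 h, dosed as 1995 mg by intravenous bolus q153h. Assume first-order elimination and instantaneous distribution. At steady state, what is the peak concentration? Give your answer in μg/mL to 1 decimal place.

8.1 μg/mL

k = ln2/t½ = ln2/43 ≈ 0.016120 h⁻¹; fraction remaining f = e^(−kτ) = e^(−0.016120×153) ≈ 0.0849.
Accumulation ratio R = 1/(1 − f) ≈ 1/0.9151 ≈ 1.0928.
Each bolus raises the concentration by D/Vd = 1995/270 ≈ 7.389 μg/mL.
Steady-state peak Cmax,ss = C₀·R ≈ 7.389 × 1.0928 ≈ 8.075 μg/mL.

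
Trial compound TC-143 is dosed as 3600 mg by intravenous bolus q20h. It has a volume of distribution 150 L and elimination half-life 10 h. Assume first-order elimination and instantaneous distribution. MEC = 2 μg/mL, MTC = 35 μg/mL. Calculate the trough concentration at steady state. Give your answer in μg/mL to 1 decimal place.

8.0 μg/mL

τ = 20 h = 2 half-lives, so f = (1/2)^2 = 0.25.
Accumulation ratio R = 1/(1 − f) = 1/0.75 = 4/3.
Single-dose peak C₀ = D/Vd = 3600/150 = 24 μg/mL.
Steady-state peak Cmax,ss = C₀·R = 24 × 4/3 ≈ 32.000 μg/mL.
Steady-state trough Cmin,ss = Cmax,ss·f ≈ 32.000 × 0.25 ≈ 8.000 μg/mL.
Trough 8.0 μg/mL vs MEC 2 μg/mL: adequate.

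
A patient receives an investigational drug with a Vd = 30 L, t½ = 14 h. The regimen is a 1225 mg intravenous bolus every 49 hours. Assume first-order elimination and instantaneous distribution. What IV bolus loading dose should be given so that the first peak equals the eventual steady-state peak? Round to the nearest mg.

1344 mg

f = (1/2)^(49/14) ≈ 0.088388; accumulation ratio R = 1/(1−f) ≈ 1.09696.
Loading dose to hit Cmax,ss on first dose: D_load = D_maint·R ≈ 1225 × 1.09696 ≈ 1343.78 mg.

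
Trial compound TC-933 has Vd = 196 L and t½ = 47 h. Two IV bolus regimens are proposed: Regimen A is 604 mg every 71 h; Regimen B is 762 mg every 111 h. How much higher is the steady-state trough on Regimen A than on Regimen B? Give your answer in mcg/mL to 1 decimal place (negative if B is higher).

Regimen A: f = (1/2)^(71/47) ≈ 0.3510; Cmin,ss = (604/196)·f/(1−f) ≈ 1.667 mcg/mL.
Regimen B: f = (1/2)^(111/47) ≈ 0.1946; Cmin,ss = (762/196)·f/(1−f) ≈ 0.939 mcg/mL.
Difference ≈ 1.667 − 0.939 ≈ 0.728 mcg/mL.

0.7 mcg/mL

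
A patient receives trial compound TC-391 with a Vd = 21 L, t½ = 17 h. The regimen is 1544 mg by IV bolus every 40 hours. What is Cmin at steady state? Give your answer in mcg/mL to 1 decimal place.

k = ln2/t½ = ln2/17 ≈ 0.040773 h⁻¹; fraction remaining f = e^(−kτ) = e^(−0.040773×40) ≈ 0.1957.
Accumulation ratio R = 1/(1 − f) ≈ 1/0.8043 ≈ 1.2433.
Each bolus raises the concentration by D/Vd = 1544/21 ≈ 73.524 mcg/mL.
Cmax,ss = C₀/(1 − f) ≈ 73.524/0.8043 ≈ 91.414 mcg/mL.
One interval later, Cmin,ss = Cmax,ss·e^(−kτ) ≈ 91.414 × 0.1957 ≈ 17.890 mcg/mL.

17.9 mcg/mL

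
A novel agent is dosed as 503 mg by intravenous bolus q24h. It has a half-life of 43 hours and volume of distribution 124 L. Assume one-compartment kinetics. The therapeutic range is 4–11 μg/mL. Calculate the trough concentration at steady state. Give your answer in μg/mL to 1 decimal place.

8.6 μg/mL

τ/t½ = 24/43 ≈ 0.55814, so fraction remaining f = (1/2)^(24/43) ≈ 0.6792.
Accumulation ratio R = 1/(1 − f) ≈ 1/0.3208 ≈ 3.1172.
Single-dose peak C₀ = D/Vd = 503/124 ≈ 4.056 μg/mL.
Steady-state peak Cmax,ss = C₀·R ≈ 4.056 × 3.1172 ≈ 12.643 μg/mL.
One interval later, Cmin,ss = Cmax,ss·e^(−kτ) ≈ 12.643 × 0.6792 ≈ 8.587 μg/mL.
Trough 8.6 μg/mL vs MEC 4 μg/mL: adequate.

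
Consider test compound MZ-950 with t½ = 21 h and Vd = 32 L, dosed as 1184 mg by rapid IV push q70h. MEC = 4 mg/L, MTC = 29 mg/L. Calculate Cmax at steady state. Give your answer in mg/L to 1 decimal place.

41.1 mg/L

Over one 70-h interval, 70/21 ≈ 3.3333 half-lives elapse, leaving f ≈ 0.0992 of each dose.
At steady state, accumulation factor R = 1/(1 − e^(−kτ)) ≈ 1.1101.
Each bolus raises the concentration by D/Vd = 1184/32 ≈ 37.000 mg/L.
Steady-state peak Cmax,ss = C₀·R ≈ 37.000 × 1.1101 ≈ 41.074 mg/L.
Peak 41.1 mg/L vs MTC 29 mg/L: exceeds toxic threshold.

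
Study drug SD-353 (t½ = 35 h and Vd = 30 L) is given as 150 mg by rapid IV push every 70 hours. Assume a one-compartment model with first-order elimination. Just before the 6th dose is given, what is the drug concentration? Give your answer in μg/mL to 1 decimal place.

1.7 μg/mL

f = (1/2)^(τ/t½) = (1/2)^(70/35) ≈ 0.2500.
C₀ = D/Vd = 150/30 ≈ 5.000 μg/mL.
Before the 6th dose, 5 doses have been given. Superposition: Cmin = C₀·(f + f² + … + f^5).
≈ 5.000 × (0.2500 + 0.0625 + 0.0156 + 0.0039 + 0.0010) ≈ 5.000 × 0.3330 ≈ 1.665 μg/mL.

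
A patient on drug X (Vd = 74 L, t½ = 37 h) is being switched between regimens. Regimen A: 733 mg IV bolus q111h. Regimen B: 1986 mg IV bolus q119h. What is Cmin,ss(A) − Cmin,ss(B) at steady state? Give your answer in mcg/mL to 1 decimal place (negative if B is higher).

-1.8 mcg/mL

Regimen A: f = (1/2)^(111/37) ≈ 0.1250; Cmin,ss = (733/74)·f/(1−f) ≈ 1.415 mcg/mL.
Regimen B: f = (1/2)^(119/37) ≈ 0.1076; Cmin,ss = (1986/74)·f/(1−f) ≈ 3.236 mcg/mL.
Difference ≈ 1.415 − 3.236 ≈ -1.821 mcg/mL.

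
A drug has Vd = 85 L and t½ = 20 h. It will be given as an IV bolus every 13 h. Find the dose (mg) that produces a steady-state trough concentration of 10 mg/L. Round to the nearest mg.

τ/t½ = 13/20 ≈ 0.65, so f = (1/2)^(13/20) ≈ 0.637280.
Cmin,ss = (D/Vd)·f/(1−f), so D = Cmin,ss·Vd·(1−f)/f.
D = 10 × 85 × (1−f)/f ≈ 10 × 85 × 0.56917 ≈ 483.79 mg.

484 mg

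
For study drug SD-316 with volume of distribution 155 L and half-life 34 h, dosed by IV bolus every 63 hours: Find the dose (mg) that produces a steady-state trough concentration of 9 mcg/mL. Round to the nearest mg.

3644 mg

τ/t½ = 63/34 ≈ 1.8529, so f = (1/2)^(63/34) ≈ 0.276827.
Cmin,ss = (D/Vd)·f/(1−f), so D = Cmin,ss·Vd·(1−f)/f.
D = 9 × 155 × (1−f)/f ≈ 9 × 155 × 2.61236 ≈ 3644.24 mg.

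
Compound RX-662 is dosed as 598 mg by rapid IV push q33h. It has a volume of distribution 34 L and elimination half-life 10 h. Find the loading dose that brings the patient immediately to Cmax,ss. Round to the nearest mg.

f = (1/2)^(33/10) ≈ 0.101532; accumulation ratio R = 1/(1−f) ≈ 1.11301.
Loading dose to hit Cmax,ss on first dose: D_load = D_maint·R ≈ 598 × 1.11301 ≈ 665.58 mg.

666 mg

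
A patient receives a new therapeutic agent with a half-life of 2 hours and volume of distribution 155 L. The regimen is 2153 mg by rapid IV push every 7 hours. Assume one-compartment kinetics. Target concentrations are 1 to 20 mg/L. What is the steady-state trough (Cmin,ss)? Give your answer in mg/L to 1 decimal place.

1.3 mg/L

τ/t½ = 7/2 ≈ 3.5, so fraction remaining f = (1/2)^(7/2) ≈ 0.0884.
Single-dose peak C₀ = D/Vd = 2153/155 ≈ 13.890 mg/L.
Steady-state trough Cmin,ss = C₀·f/(1−f) ≈ 13.890 × 0.0884/0.9116 ≈ 1.347 mg/L.
Trough 1.3 mg/L vs MEC 1 mg/L: adequate.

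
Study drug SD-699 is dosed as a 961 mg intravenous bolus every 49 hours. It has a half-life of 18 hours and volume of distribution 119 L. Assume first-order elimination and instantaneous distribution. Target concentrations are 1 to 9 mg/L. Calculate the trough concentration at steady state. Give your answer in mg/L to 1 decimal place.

τ/t½ = 49/18 ≈ 2.7222, so fraction remaining f = (1/2)^(49/18) ≈ 0.1515.
Each bolus raises the concentration by D/Vd = 961/119 ≈ 8.076 mg/L.
Steady-state trough Cmin,ss = C₀·f/(1−f) ≈ 8.076 × 0.1515/0.8485 ≈ 1.442 mg/L.
Trough 1.4 mg/L vs MEC 1 mg/L: adequate.

1.4 mg/L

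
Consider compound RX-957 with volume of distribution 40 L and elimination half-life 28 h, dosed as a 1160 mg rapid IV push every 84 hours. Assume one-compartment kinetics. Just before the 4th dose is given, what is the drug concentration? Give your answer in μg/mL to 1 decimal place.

4.1 μg/mL

f = (1/2)^(τ/t½) = (1/2)^(84/28) ≈ 0.1250.
C₀ = D/Vd = 1160/40 ≈ 29.000 μg/mL.
Before the 4th dose, 3 doses have been given. Superposition: Cmin = C₀·(f + f² + … + f^3).
≈ 29.000 × (0.1250 + 0.0156 + 0.0020) ≈ 29.000 × 0.1426 ≈ 4.135 μg/mL.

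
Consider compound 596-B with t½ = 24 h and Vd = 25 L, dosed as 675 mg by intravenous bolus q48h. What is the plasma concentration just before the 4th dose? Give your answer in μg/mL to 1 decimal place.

8.9 μg/mL

f = (1/2)^(τ/t½) = (1/2)^(48/24) ≈ 0.2500.
C₀ = D/Vd = 675/25 ≈ 27.000 μg/mL.
Before the 4th dose, 3 doses have been given. Superposition: Cmin = C₀·(f + f² + … + f^3).
≈ 27.000 × (0.2500 + 0.0625 + 0.0156) ≈ 27.000 × 0.3281 ≈ 8.859 μg/mL.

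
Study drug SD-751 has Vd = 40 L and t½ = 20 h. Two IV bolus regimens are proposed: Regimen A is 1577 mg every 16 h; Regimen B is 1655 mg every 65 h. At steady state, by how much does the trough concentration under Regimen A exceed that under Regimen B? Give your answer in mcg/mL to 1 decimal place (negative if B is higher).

48.3 mcg/mL

Regimen A: f = (1/2)^(16/20) ≈ 0.5743; Cmin,ss = (1577/40)·f/(1−f) ≈ 53.187 mcg/mL.
Regimen B: f = (1/2)^(65/20) ≈ 0.1051; Cmin,ss = (1655/40)·f/(1−f) ≈ 4.859 mcg/mL.
Difference ≈ 53.187 − 4.859 ≈ 48.328 mcg/mL.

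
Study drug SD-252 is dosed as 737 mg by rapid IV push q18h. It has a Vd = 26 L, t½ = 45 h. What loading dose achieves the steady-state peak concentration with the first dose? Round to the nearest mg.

3044 mg

f = (1/2)^(18/45) ≈ 0.757858; accumulation ratio R = 1/(1−f) ≈ 4.12981.
Loading dose to hit Cmax,ss on first dose: D_load = D_maint·R ≈ 737 × 4.12981 ≈ 3043.67 mg.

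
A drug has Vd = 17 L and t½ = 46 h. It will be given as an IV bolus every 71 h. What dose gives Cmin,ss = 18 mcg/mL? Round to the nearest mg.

τ/t½ = 71/46 ≈ 1.5435, so f = (1/2)^(71/46) ≈ 0.343057.
Cmin,ss = (D/Vd)·f/(1−f), so D = Cmin,ss·Vd·(1−f)/f.
D = 18 × 17 × (1−f)/f ≈ 18 × 17 × 1.91497 ≈ 585.98 mg.

586 mg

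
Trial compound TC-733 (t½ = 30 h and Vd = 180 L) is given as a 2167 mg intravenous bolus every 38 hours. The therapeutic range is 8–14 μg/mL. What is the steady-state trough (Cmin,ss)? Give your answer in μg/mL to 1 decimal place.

8.6 μg/mL

τ/t½ = 38/30 ≈ 1.2667, so fraction remaining f = (1/2)^(38/30) ≈ 0.4156.
At steady state, accumulation factor R = 1/(1 − e^(−kτ)) ≈ 1.7112.
Single-dose peak C₀ = D/Vd = 2167/180 ≈ 12.039 μg/mL.
Steady-state peak Cmax,ss = C₀·R ≈ 12.039 × 1.7112 ≈ 20.601 μg/mL.
One interval later, Cmin,ss = Cmax,ss·e^(−kτ) ≈ 20.601 × 0.4156 ≈ 8.562 μg/mL.
Trough 8.6 μg/mL vs MEC 8 μg/mL: adequate.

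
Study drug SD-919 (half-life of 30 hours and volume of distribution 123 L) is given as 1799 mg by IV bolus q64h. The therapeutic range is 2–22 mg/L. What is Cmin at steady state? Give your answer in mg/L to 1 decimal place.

τ/t½ = 64/30 ≈ 2.1333, so fraction remaining f = (1/2)^(64/30) ≈ 0.2279.
Accumulation ratio R = 1/(1 − f) ≈ 1/0.7721 ≈ 1.2952.
Single-dose peak C₀ = D/Vd = 1799/123 ≈ 14.626 mg/L.
Steady-state peak Cmax,ss = C₀·R ≈ 14.626 × 1.2952 ≈ 18.944 mg/L.
One interval later, Cmin,ss = Cmax,ss·e^(−kτ) ≈ 18.944 × 0.2279 ≈ 4.317 mg/L.
Trough 4.3 mg/L vs MEC 2 mg/L: adequate.

4.3 mg/L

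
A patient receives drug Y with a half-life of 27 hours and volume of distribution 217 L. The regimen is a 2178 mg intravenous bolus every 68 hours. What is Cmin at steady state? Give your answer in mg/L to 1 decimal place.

k = ln2/t½ = ln2/27 ≈ 0.025672 h⁻¹; fraction remaining f = e^(−kτ) = e^(−0.025672×68) ≈ 0.1745.
Each bolus raises the concentration by D/Vd = 2178/217 ≈ 10.037 mg/L.
Steady-state trough Cmin,ss = C₀·f/(1−f) ≈ 10.037 × 0.1745/0.8255 ≈ 2.122 mg/L.

2.1 mg/L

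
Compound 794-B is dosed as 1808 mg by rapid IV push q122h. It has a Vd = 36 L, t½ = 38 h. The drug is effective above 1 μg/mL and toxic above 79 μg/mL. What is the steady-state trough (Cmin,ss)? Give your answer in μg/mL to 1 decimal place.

Over one 122-h interval, 122/38 ≈ 3.2105 half-lives elapse, leaving f ≈ 0.1080 of each dose.
Each bolus raises the concentration by D/Vd = 1808/36 ≈ 50.222 μg/mL.
Steady-state trough Cmin,ss = C₀·f/(1−f) ≈ 50.222 × 0.1080/0.8920 ≈ 6.081 μg/mL.
Trough 6.1 μg/mL vs MEC 1 μg/mL: adequate.

6.1 μg/mL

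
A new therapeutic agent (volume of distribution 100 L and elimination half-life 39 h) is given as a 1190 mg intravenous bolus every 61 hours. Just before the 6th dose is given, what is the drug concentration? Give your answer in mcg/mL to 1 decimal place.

6.1 mcg/mL

f = (1/2)^(τ/t½) = (1/2)^(61/39) ≈ 0.3382.
C₀ = D/Vd = 1190/100 ≈ 11.900 mcg/mL.
Before the 6th dose, 5 doses have been given. Superposition: Cmin = C₀·(f + f² + … + f^5).
≈ 11.900 × (0.3382 + 0.1144 + 0.0387 + 0.0131 + 0.0044) ≈ 11.900 × 0.5088 ≈ 6.055 mcg/mL.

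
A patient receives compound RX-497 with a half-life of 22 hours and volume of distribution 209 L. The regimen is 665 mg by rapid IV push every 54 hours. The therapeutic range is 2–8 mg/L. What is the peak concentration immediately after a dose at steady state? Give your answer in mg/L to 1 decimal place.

τ/t½ = 54/22 ≈ 2.4545, so fraction remaining f = (1/2)^(54/22) ≈ 0.1824.
At steady state, accumulation factor R = 1/(1 − e^(−kτ)) ≈ 1.2231.
Each bolus raises the concentration by D/Vd = 665/209 ≈ 3.182 mg/L.
Cmax,ss = C₀/(1 − f) ≈ 3.182/0.8176 ≈ 3.892 mg/L.
Peak 3.9 mg/L vs MTC 8 mg/L: below toxic threshold.

3.9 mg/L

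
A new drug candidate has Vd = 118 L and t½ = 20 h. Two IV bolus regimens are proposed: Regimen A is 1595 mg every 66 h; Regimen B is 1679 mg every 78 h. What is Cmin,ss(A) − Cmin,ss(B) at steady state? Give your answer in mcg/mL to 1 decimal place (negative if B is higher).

0.5 mcg/mL

Regimen A: f = (1/2)^(66/20) ≈ 0.1015; Cmin,ss = (1595/118)·f/(1−f) ≈ 1.527 mcg/mL.
Regimen B: f = (1/2)^(78/20) ≈ 0.0670; Cmin,ss = (1679/118)·f/(1−f) ≈ 1.022 mcg/mL.
Difference ≈ 1.527 − 1.022 ≈ 0.505 mcg/mL.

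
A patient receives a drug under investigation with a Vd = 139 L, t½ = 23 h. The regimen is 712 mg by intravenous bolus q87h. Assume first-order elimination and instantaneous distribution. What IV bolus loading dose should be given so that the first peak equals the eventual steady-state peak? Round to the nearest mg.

f = (1/2)^(87/23) ≈ 0.072664; accumulation ratio R = 1/(1−f) ≈ 1.07836.
Loading dose to hit Cmax,ss on first dose: D_load = D_maint·R ≈ 712 × 1.07836 ≈ 767.79 mg.

768 mg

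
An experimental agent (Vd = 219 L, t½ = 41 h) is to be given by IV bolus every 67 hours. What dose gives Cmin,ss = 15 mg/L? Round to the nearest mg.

6912 mg

τ/t½ = 67/41 ≈ 1.6341, so f = (1/2)^(67/41) ≈ 0.322161.
Cmin,ss = (D/Vd)·f/(1−f), so D = Cmin,ss·Vd·(1−f)/f.
D = 15 × 219 × (1−f)/f ≈ 15 × 219 × 2.10404 ≈ 6911.77 mg.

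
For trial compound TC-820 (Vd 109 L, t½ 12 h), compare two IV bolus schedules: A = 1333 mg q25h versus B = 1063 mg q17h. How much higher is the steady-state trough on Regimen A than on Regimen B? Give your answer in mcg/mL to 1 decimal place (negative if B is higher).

Regimen A: f = (1/2)^(25/12) ≈ 0.2360; Cmin,ss = (1333/109)·f/(1−f) ≈ 3.778 mcg/mL.
Regimen B: f = (1/2)^(17/12) ≈ 0.3746; Cmin,ss = (1063/109)·f/(1−f) ≈ 5.841 mcg/mL.
Difference ≈ 3.778 − 5.841 ≈ -2.063 mcg/mL.

-2.1 mcg/mL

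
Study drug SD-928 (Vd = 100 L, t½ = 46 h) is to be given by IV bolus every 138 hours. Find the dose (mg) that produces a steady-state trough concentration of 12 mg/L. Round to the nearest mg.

τ/t½ = 138/46 ≈ 3, so f = (1/2)^(138/46) ≈ 0.125000.
Cmin,ss = (D/Vd)·f/(1−f), so D = Cmin,ss·Vd·(1−f)/f.
D = 12 × 100 × (1−f)/f ≈ 12 × 100 × 7.00000 ≈ 8400.00 mg.

8400 mg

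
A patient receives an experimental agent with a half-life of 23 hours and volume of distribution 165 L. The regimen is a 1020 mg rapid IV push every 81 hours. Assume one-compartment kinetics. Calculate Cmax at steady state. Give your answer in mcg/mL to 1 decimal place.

k = ln2/t½ = ln2/23 ≈ 0.030137 h⁻¹; fraction remaining f = e^(−kτ) = e^(−0.030137×81) ≈ 0.0871.
At steady state, accumulation factor R = 1/(1 − e^(−kτ)) ≈ 1.0954.
Single-dose peak C₀ = D/Vd = 1020/165 ≈ 6.182 mcg/mL.
Steady-state peak Cmax,ss = C₀·R ≈ 6.182 × 1.0954 ≈ 6.772 mcg/mL.

6.8 mcg/mL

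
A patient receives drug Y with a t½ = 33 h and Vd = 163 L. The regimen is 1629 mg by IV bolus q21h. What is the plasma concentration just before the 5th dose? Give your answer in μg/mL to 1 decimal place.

14.9 μg/mL

f = (1/2)^(τ/t½) = (1/2)^(21/33) ≈ 0.6433.
C₀ = D/Vd = 1629/163 ≈ 9.994 μg/mL.
Before the 5th dose, 4 doses have been given. Superposition: Cmin = C₀·(f + f² + … + f^4).
≈ 9.994 × (0.6433 + 0.4138 + 0.2662 + 0.1713) ≈ 9.994 × 1.4946 ≈ 14.937 μg/mL.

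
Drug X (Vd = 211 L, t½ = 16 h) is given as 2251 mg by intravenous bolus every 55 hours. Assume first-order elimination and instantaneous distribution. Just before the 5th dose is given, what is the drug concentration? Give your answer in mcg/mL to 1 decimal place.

f = (1/2)^(τ/t½) = (1/2)^(55/16) ≈ 0.0923.
C₀ = D/Vd = 2251/211 ≈ 10.668 mcg/mL.
Before the 5th dose, 4 doses have been given. Superposition: Cmin = C₀·(f + f² + … + f^4).
≈ 10.668 × (0.0923 + 0.0085 + 0.0008 + 0.0001) ≈ 10.668 × 0.1017 ≈ 1.085 mcg/mL.

1.1 mcg/mL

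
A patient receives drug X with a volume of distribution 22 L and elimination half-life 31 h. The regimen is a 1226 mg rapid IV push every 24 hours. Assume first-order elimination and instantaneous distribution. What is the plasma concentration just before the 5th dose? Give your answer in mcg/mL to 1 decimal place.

69.3 mcg/mL

f = (1/2)^(τ/t½) = (1/2)^(24/31) ≈ 0.5847.
C₀ = D/Vd = 1226/22 ≈ 55.727 mcg/mL.
Before the 5th dose, 4 doses have been given. Superposition: Cmin = C₀·(f + f² + … + f^4).
≈ 55.727 × (0.5847 + 0.3419 + 0.1999 + 0.1169) ≈ 55.727 × 1.2434 ≈ 69.291 mcg/mL.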